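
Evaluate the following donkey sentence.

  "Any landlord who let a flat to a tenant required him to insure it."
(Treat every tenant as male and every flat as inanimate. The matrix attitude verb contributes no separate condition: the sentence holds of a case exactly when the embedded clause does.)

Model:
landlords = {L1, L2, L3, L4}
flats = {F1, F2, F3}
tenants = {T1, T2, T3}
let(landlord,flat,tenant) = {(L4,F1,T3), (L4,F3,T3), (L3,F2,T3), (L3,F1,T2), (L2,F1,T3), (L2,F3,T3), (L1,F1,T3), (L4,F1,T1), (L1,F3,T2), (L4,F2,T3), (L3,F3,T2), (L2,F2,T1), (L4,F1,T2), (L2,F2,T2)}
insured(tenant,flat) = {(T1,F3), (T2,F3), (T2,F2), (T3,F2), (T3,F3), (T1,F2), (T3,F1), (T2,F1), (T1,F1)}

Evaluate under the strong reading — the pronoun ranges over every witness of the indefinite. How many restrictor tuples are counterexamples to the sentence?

0

"him" takes "a tenant" as antecedent and "it" takes "a flat"; both are donkey pronouns co-varying with the restrictor.
Strong reading: for every (l,f,t) with let(l,f,t), insured(t,f).
Restrictor triples: (L1,F1,T3)→insured(T3,F1) ✓  (L1,F3,T2)→insured(T2,F3) ✓  (L2,F1,T3)→insured(T3,F1) ✓  (L2,F2,T1)→insured(T1,F2) ✓  (L2,F2,T2)→insured(T2,F2) ✓  (L2,F3,T3)→insured(T3,F3) ✓  (L3,F1,T2)→insured(T2,F1) ✓  (L3,F2,T3)→insured(T3,F2) ✓  (L3,F3,T2)→insured(T2,F3) ✓  (L4,F1,T1)→insured(T1,F1) ✓  (L4,F1,T2)→insured(T2,F1) ✓  (L4,F1,T3)→insured(T3,F1) ✓  (L4,F2,T3)→insured(T3,F2) ✓  (L4,F3,T3)→insured(T3,F3) ✓
Counterexamples (restrictor triples failing the scope): 0.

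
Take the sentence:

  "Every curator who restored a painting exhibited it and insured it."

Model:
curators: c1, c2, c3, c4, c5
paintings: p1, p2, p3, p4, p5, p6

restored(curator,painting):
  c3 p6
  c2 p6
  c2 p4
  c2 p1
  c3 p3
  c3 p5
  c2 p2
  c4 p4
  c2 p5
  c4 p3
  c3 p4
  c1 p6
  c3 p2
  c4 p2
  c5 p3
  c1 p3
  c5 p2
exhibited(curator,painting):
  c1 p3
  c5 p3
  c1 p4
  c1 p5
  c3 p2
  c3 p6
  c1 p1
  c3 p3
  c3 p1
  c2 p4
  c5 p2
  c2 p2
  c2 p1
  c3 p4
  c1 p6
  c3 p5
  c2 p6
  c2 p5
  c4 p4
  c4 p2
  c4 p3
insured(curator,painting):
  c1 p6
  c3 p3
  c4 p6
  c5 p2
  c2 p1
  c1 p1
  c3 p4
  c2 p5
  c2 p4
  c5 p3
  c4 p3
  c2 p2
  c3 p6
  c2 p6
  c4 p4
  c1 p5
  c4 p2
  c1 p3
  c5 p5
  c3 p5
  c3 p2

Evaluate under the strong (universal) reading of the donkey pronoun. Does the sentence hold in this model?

"it" takes "a painting" as antecedent — a donkey pronoun bound across the clause boundary.
Strong reading: for every (c,p) with restored(c,p), exhibited(c,p) ∧ insured(c,p).
Restrictor pairs: (c1,p3) ✓  (c1,p6) ✓  (c2,p1) ✓  (c2,p2) ✓  (c2,p4) ✓  (c2,p5) ✓  (c2,p6) ✓  (c3,p2) ✓  (c3,p3) ✓  (c3,p4) ✓  (c3,p5) ✓  (c3,p6) ✓  (c4,p2) ✓  (c4,p3) ✓  (c4,p4) ✓  (c5,p2) ✓  (c5,p3) ✓
Every restrictor pair satisfies the scope.

True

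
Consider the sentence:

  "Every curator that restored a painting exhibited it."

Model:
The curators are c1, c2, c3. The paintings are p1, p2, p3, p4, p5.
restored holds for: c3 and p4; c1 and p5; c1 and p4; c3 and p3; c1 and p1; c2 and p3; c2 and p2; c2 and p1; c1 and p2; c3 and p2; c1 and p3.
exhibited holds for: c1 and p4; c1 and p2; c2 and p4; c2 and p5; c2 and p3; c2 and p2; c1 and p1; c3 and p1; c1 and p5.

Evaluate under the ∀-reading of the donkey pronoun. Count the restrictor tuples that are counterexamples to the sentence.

"it" takes "a painting" as antecedent — a donkey pronoun bound across the clause boundary.
Strong reading: for every (c,p) with restored(c,p), exhibited(c,p).
Restrictor pairs: (c1,p1) ✓  (c1,p2) ✓  (c1,p3) ✗  (c1,p4) ✓  (c1,p5) ✓  (c2,p1) ✗  (c2,p2) ✓  (c2,p3) ✓  (c3,p2) ✗  (c3,p3) ✗  (c3,p4) ✗
Counterexamples (restrictor pairs failing the scope): 5.

5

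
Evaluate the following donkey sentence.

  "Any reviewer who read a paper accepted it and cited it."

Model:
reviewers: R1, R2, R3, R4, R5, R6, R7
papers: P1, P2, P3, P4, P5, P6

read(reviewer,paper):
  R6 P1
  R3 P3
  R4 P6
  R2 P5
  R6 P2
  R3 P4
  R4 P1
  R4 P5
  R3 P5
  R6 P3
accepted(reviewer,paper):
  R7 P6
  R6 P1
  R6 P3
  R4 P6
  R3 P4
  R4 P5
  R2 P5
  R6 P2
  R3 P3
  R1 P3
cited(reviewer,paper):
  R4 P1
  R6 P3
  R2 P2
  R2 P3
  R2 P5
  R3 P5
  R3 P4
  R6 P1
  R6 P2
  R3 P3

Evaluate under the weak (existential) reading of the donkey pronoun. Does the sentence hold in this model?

"it" takes "a paper" as antecedent — a donkey pronoun bound across the clause boundary.
Weak reading: every reviewer r with some read-paper has at least one read-paper p such that accepted(r,p) ∧ cited(r,p).
Per reviewer: R2:✓  R3:✓  R4:✗  R6:✓
R4 has no witness among its read-papers.

False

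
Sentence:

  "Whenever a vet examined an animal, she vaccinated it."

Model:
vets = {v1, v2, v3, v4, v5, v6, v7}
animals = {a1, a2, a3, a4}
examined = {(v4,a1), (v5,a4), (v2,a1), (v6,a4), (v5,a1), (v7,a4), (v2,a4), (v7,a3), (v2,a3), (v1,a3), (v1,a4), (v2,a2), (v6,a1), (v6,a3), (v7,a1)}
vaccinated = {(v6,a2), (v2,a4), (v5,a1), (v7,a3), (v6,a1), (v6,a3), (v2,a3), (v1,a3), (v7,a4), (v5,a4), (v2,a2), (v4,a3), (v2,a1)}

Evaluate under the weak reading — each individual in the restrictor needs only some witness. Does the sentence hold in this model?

"it" takes "an animal" as antecedent — a donkey pronoun bound across the clause boundary.
Weak reading: every vet v with some examined-animal has at least one examined-animal a such that vaccinated(v,a).
Per vet: v1:✓  v2:✓  v4:✗  v5:✓  v6:✓  v7:✓
v4 has no witness among its examined-animals.

False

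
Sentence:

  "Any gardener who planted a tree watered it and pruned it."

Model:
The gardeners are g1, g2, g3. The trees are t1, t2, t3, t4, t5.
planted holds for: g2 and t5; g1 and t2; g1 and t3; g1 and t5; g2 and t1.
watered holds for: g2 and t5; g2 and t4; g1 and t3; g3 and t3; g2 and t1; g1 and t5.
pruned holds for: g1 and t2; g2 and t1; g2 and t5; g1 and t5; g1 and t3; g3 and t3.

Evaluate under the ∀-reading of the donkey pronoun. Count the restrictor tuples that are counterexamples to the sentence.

1

"it" takes "a tree" as antecedent — a donkey pronoun bound across the clause boundary.
Strong reading: for every (g,t) with planted(g,t), watered(g,t) ∧ pruned(g,t).
Restrictor pairs: (g1,t2) ✗  (g1,t3) ✓  (g1,t5) ✓  (g2,t1) ✓  (g2,t5) ✓
Counterexamples (restrictor pairs failing the scope): 1.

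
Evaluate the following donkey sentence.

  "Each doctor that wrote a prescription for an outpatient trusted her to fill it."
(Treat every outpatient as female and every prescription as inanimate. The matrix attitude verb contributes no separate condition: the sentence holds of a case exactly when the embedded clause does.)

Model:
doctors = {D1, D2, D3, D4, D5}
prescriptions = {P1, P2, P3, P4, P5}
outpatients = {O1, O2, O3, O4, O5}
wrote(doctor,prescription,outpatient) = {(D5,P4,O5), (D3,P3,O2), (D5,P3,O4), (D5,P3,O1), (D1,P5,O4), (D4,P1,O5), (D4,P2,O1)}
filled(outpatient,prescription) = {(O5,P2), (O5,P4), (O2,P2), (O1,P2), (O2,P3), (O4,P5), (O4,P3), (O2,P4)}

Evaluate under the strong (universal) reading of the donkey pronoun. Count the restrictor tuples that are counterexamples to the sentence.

"her" takes "an outpatient" as antecedent and "it" takes "a prescription"; both are donkey pronouns co-varying with the restrictor.
Strong reading: for every (d,p,o) with wrote(d,p,o), filled(o,p).
Restrictor triples: (D1,P5,O4)→filled(O4,P5) ✓  (D3,P3,O2)→filled(O2,P3) ✓  (D4,P1,O5)→filled(O5,P1) ✗  (D4,P2,O1)→filled(O1,P2) ✓  (D5,P3,O1)→filled(O1,P3) ✗  (D5,P3,O4)→filled(O4,P3) ✓  (D5,P4,O5)→filled(O5,P4) ✓
Counterexamples (restrictor triples failing the scope): 2.

2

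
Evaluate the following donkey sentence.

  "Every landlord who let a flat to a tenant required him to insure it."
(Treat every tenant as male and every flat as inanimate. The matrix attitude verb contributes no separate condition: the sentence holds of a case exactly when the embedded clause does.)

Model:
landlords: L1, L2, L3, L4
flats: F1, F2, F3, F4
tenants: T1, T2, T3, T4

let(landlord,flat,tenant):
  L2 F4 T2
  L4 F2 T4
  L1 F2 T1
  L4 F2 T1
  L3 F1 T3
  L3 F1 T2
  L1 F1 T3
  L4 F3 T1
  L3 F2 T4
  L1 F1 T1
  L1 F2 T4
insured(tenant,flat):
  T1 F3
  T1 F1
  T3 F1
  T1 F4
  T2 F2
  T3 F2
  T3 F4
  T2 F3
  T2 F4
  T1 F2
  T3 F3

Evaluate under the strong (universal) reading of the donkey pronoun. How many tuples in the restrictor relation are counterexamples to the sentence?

"him" takes "a tenant" as antecedent and "it" takes "a flat"; both are donkey pronouns co-varying with the restrictor.
Strong reading: for every (l,f,t) with let(l,f,t), insured(t,f).
Restrictor triples: (L1,F1,T1)→insured(T1,F1) ✓  (L1,F1,T3)→insured(T3,F1) ✓  (L1,F2,T1)→insured(T1,F2) ✓  (L1,F2,T4)→insured(T4,F2) ✗  (L2,F4,T2)→insured(T2,F4) ✓  (L3,F1,T2)→insured(T2,F1) ✗  (L3,F1,T3)→insured(T3,F1) ✓  (L3,F2,T4)→insured(T4,F2) ✗  (L4,F2,T1)→insured(T1,F2) ✓  (L4,F2,T4)→insured(T4,F2) ✗  (L4,F3,T1)→insured(T1,F3) ✓
Counterexamples (restrictor triples failing the scope): 4.

4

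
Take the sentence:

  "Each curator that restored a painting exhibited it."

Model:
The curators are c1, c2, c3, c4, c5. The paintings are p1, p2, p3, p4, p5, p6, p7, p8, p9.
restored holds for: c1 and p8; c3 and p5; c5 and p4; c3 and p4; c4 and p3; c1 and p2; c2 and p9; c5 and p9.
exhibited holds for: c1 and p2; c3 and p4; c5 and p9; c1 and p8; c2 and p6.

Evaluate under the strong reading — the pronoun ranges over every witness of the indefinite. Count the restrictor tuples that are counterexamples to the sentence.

4

"it" takes "a painting" as antecedent — a donkey pronoun bound across the clause boundary.
Strong reading: for every (c,p) with restored(c,p), exhibited(c,p).
Restrictor pairs: (c1,p2) ✓  (c1,p8) ✓  (c2,p9) ✗  (c3,p4) ✓  (c3,p5) ✗  (c4,p3) ✗  (c5,p4) ✗  (c5,p9) ✓
Counterexamples (restrictor pairs failing the scope): 4.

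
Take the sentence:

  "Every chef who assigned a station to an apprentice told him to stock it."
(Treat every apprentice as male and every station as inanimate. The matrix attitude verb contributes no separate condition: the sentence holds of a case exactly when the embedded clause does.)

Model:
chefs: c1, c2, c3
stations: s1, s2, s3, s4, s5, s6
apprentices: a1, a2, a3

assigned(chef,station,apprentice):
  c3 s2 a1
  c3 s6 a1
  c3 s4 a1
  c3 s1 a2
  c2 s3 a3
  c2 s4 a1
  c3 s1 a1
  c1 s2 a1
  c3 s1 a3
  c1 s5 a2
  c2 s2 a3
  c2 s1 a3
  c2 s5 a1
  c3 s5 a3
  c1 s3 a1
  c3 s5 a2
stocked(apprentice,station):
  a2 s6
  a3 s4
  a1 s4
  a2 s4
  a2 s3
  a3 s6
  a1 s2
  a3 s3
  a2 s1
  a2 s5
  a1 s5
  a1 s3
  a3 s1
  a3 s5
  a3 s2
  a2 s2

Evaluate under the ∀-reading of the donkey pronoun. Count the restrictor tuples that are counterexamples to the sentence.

"him" takes "an apprentice" as antecedent and "it" takes "a station"; both are donkey pronouns co-varying with the restrictor.
Strong reading: for every (c,s,a) with assigned(c,s,a), stocked(a,s).
Restrictor triples: (c1,s2,a1)→stocked(a1,s2) ✓  (c1,s3,a1)→stocked(a1,s3) ✓  (c1,s5,a2)→stocked(a2,s5) ✓  (c2,s1,a3)→stocked(a3,s1) ✓  (c2,s2,a3)→stocked(a3,s2) ✓  (c2,s3,a3)→stocked(a3,s3) ✓  (c2,s4,a1)→stocked(a1,s4) ✓  (c2,s5,a1)→stocked(a1,s5) ✓  (c3,s1,a1)→stocked(a1,s1) ✗  (c3,s1,a2)→stocked(a2,s1) ✓  (c3,s1,a3)→stocked(a3,s1) ✓  (c3,s2,a1)→stocked(a1,s2) ✓  (c3,s4,a1)→stocked(a1,s4) ✓  (c3,s5,a2)→stocked(a2,s5) ✓  (c3,s5,a3)→stocked(a3,s5) ✓  (c3,s6,a1)→stocked(a1,s6) ✗
Counterexamples (restrictor triples failing the scope): 2.

2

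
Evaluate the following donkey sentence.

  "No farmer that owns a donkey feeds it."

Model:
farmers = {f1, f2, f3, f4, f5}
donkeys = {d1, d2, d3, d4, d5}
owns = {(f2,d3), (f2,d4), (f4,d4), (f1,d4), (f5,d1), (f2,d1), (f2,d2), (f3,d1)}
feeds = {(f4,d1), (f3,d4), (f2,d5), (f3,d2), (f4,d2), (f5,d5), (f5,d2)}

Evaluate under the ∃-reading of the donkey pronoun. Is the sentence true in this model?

True

"it" takes "a donkey" as antecedent — a donkey pronoun bound across the clause boundary.
Truth condition: for no (f,d) with owns(f,d) does feeds(f,d) hold.
Restrictor pairs — does the scope hold? (f1,d4):fails  (f2,d1):fails  (f2,d2):fails  (f2,d3):fails  (f2,d4):fails  (f3,d1):fails  (f4,d4):fails  (f5,d1):fails
Scope holds for no restrictor pair, so the sentence is true.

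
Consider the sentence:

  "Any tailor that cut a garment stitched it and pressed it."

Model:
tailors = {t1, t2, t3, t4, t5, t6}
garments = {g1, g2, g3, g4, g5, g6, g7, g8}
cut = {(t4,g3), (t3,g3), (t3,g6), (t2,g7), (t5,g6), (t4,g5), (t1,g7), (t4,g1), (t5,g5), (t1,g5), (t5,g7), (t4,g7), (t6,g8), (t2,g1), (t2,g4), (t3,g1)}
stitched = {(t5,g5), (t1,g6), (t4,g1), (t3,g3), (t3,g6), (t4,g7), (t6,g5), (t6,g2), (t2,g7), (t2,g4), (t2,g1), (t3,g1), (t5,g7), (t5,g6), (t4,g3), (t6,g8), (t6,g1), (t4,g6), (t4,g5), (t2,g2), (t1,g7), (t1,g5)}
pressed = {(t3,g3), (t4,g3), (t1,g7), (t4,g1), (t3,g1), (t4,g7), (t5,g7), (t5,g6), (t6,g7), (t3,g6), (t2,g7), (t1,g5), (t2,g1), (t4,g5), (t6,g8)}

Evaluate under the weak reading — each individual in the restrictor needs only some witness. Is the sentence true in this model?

True

"it" takes "a garment" as antecedent — a donkey pronoun bound across the clause boundary.
Weak reading: every tailor t with some cut-garment has at least one cut-garment g such that stitched(t,g) ∧ pressed(t,g).
Per tailor: t1:✓  t2:✓  t3:✓  t4:✓  t5:✓  t6:✓
Every tailor in the restrictor has a witness.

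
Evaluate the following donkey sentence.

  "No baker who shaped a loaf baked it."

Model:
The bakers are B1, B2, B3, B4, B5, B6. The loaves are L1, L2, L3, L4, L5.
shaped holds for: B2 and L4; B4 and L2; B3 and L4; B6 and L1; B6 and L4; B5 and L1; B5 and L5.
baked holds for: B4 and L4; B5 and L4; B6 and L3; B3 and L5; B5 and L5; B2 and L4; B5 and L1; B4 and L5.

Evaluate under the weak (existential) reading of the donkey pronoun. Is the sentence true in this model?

False

"it" takes "a loaf" as antecedent — a donkey pronoun bound across the clause boundary.
Truth condition: for no (b,l) with shaped(b,l) does baked(b,l) hold.
Restrictor pairs — does the scope hold? (B2,L4):holds  (B3,L4):fails  (B4,L2):fails  (B5,L1):holds  (B5,L5):holds  (B6,L1):fails  (B6,L4):fails
Scope holds for 3 pair(s), so the sentence is false.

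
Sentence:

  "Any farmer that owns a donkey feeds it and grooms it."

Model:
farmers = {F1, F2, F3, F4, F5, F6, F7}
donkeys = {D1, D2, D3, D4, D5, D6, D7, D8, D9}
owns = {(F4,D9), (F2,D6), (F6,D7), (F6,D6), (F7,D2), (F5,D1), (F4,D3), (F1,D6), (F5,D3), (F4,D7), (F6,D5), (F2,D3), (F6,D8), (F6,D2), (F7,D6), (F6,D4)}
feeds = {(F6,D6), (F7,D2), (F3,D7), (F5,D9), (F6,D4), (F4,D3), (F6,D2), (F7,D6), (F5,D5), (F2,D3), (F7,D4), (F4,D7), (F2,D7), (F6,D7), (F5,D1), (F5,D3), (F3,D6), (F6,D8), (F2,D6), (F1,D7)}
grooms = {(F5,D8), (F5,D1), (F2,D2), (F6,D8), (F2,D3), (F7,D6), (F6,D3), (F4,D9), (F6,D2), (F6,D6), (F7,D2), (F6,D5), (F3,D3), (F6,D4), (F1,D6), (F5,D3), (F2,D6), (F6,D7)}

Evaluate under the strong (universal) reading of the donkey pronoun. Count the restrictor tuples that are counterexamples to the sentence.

"it" takes "a donkey" as antecedent — a donkey pronoun bound across the clause boundary.
Strong reading: for every (f,d) with owns(f,d), feeds(f,d) ∧ grooms(f,d).
Restrictor pairs: (F1,D6) ✗  (F2,D3) ✓  (F2,D6) ✓  (F4,D3) ✗  (F4,D7) ✗  (F4,D9) ✗  (F5,D1) ✓  (F5,D3) ✓  (F6,D2) ✓  (F6,D4) ✓  (F6,D5) ✗  (F6,D6) ✓  (F6,D7) ✓  (F6,D8) ✓  (F7,D2) ✓  (F7,D6) ✓
Counterexamples (restrictor pairs failing the scope): 5.

5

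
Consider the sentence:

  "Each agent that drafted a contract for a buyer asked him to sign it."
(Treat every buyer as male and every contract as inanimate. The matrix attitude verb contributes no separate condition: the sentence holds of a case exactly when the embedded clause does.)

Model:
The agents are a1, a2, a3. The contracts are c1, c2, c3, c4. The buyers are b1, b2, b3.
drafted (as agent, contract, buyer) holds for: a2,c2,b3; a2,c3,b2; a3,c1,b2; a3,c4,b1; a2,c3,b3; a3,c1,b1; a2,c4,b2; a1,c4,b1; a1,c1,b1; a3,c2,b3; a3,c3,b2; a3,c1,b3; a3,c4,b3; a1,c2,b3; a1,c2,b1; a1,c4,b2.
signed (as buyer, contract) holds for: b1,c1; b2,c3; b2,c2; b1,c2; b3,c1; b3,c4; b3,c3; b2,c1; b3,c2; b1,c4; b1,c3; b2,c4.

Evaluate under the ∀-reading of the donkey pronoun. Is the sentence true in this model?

"him" takes "a buyer" as antecedent and "it" takes "a contract"; both are donkey pronouns co-varying with the restrictor.
Strong reading: for every (a,c,b) with drafted(a,c,b), signed(b,c).
Restrictor triples: (a1,c1,b1)→signed(b1,c1) ✓  (a1,c2,b1)→signed(b1,c2) ✓  (a1,c2,b3)→signed(b3,c2) ✓  (a1,c4,b1)→signed(b1,c4) ✓  (a1,c4,b2)→signed(b2,c4) ✓  (a2,c2,b3)→signed(b3,c2) ✓  (a2,c3,b2)→signed(b2,c3) ✓  (a2,c3,b3)→signed(b3,c3) ✓  (a2,c4,b2)→signed(b2,c4) ✓  (a3,c1,b1)→signed(b1,c1) ✓  (a3,c1,b2)→signed(b2,c1) ✓  (a3,c1,b3)→signed(b3,c1) ✓  (a3,c2,b3)→signed(b3,c2) ✓  (a3,c3,b2)→signed(b2,c3) ✓  (a3,c4,b1)→signed(b1,c4) ✓  (a3,c4,b3)→signed(b3,c4) ✓
Every restrictor triple satisfies the scope.

True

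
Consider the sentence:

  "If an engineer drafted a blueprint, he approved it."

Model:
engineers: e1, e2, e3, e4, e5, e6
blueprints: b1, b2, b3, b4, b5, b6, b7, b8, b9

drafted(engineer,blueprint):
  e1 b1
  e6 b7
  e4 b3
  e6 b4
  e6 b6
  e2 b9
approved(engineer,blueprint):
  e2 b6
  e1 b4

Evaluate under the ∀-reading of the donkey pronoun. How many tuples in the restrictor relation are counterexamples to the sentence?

6

"it" takes "a blueprint" as antecedent — a donkey pronoun bound across the clause boundary.
Strong reading: for every (e,b) with drafted(e,b), approved(e,b).
Restrictor pairs: (e1,b1) ✗  (e2,b9) ✗  (e4,b3) ✗  (e6,b4) ✗  (e6,b6) ✗  (e6,b7) ✗
Counterexamples (restrictor pairs failing the scope): 6.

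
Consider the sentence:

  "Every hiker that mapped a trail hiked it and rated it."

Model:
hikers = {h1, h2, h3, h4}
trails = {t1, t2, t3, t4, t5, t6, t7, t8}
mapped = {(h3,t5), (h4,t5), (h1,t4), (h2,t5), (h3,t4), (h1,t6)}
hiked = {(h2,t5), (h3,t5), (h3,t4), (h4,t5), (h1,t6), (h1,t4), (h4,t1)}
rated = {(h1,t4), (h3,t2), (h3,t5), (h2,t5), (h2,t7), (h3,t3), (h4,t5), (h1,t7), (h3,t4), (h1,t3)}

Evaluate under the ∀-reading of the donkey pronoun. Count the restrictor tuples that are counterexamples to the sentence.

1

"it" takes "a trail" as antecedent — a donkey pronoun bound across the clause boundary.
Strong reading: for every (h,t) with mapped(h,t), hiked(h,t) ∧ rated(h,t).
Restrictor pairs: (h1,t4) ✓  (h1,t6) ✗  (h2,t5) ✓  (h3,t4) ✓  (h3,t5) ✓  (h4,t5) ✓
Counterexamples (restrictor pairs failing the scope): 1.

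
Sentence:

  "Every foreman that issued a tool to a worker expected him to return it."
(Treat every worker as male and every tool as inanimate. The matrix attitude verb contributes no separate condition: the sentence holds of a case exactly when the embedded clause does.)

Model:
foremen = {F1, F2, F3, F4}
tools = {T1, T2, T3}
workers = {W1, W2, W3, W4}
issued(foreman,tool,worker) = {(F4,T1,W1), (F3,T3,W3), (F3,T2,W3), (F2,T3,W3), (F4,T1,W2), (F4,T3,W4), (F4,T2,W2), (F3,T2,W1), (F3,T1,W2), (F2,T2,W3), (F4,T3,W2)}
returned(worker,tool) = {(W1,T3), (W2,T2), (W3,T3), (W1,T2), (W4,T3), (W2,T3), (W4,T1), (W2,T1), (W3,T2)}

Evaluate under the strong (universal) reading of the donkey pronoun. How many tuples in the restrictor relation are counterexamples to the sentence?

"him" takes "a worker" as antecedent and "it" takes "a tool"; both are donkey pronouns co-varying with the restrictor.
Strong reading: for every (f,t,w) with issued(f,t,w), returned(w,t).
Restrictor triples: (F2,T2,W3)→returned(W3,T2) ✓  (F2,T3,W3)→returned(W3,T3) ✓  (F3,T1,W2)→returned(W2,T1) ✓  (F3,T2,W1)→returned(W1,T2) ✓  (F3,T2,W3)→returned(W3,T2) ✓  (F3,T3,W3)→returned(W3,T3) ✓  (F4,T1,W1)→returned(W1,T1) ✗  (F4,T1,W2)→returned(W2,T1) ✓  (F4,T2,W2)→returned(W2,T2) ✓  (F4,T3,W2)→returned(W2,T3) ✓  (F4,T3,W4)→returned(W4,T3) ✓
Counterexamples (restrictor triples failing the scope): 1.

1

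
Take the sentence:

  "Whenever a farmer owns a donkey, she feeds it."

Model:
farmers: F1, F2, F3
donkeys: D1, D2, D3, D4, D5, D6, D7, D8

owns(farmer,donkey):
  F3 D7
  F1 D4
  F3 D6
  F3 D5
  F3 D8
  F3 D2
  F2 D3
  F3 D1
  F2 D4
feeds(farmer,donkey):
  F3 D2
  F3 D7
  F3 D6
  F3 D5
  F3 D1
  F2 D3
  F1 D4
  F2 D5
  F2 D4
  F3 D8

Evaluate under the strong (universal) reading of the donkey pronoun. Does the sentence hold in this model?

"it" takes "a donkey" as antecedent — a donkey pronoun bound across the clause boundary.
Strong reading: for every (f,d) with owns(f,d), feeds(f,d).
Restrictor pairs: (F1,D4) ✓  (F2,D3) ✓  (F2,D4) ✓  (F3,D1) ✓  (F3,D2) ✓  (F3,D5) ✓  (F3,D6) ✓  (F3,D7) ✓  (F3,D8) ✓
Every restrictor pair satisfies the scope.

True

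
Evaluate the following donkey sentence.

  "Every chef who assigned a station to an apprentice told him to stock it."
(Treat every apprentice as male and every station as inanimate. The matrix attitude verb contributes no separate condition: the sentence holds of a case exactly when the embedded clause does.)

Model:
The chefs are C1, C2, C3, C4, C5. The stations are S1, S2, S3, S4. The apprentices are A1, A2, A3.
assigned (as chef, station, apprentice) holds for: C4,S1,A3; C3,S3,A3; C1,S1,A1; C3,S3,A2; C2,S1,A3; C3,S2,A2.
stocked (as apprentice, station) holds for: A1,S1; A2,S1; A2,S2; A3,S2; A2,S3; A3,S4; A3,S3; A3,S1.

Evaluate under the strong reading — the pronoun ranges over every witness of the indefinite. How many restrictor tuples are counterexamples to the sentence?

0

"him" takes "an apprentice" as antecedent and "it" takes "a station"; both are donkey pronouns co-varying with the restrictor.
Strong reading: for every (c,s,a) with assigned(c,s,a), stocked(a,s).
Restrictor triples: (C1,S1,A1)→stocked(A1,S1) ✓  (C2,S1,A3)→stocked(A3,S1) ✓  (C3,S2,A2)→stocked(A2,S2) ✓  (C3,S3,A2)→stocked(A2,S3) ✓  (C3,S3,A3)→stocked(A3,S3) ✓  (C4,S1,A3)→stocked(A3,S1) ✓
Counterexamples (restrictor triples failing the scope): 0.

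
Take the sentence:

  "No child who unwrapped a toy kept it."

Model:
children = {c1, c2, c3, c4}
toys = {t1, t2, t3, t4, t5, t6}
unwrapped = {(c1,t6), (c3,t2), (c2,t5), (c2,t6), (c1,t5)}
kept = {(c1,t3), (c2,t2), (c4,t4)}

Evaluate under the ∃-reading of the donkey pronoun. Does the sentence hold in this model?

True

"it" takes "a toy" as antecedent — a donkey pronoun bound across the clause boundary.
Truth condition: for no (c,t) with unwrapped(c,t) does kept(c,t) hold.
Restrictor pairs — does the scope hold? (c1,t5):fails  (c1,t6):fails  (c2,t5):fails  (c2,t6):fails  (c3,t2):fails
Scope holds for no restrictor pair, so the sentence is true.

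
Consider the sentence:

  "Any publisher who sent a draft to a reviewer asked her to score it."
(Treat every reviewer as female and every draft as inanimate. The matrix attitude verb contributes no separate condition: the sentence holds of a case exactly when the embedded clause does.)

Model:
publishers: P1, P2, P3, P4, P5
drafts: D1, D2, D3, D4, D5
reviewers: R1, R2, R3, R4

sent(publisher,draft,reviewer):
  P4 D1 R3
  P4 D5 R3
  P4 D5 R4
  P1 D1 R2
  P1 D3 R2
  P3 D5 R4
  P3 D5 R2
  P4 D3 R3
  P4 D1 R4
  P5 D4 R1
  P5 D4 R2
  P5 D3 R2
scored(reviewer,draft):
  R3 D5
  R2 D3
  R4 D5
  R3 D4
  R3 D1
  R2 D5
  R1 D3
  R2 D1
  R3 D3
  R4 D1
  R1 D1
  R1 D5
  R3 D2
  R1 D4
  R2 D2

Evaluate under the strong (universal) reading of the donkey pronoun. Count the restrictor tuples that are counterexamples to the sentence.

1

"her" takes "a reviewer" as antecedent and "it" takes "a draft"; both are donkey pronouns co-varying with the restrictor.
Strong reading: for every (p,d,r) with sent(p,d,r), scored(r,d).
Restrictor triples: (P1,D1,R2)→scored(R2,D1) ✓  (P1,D3,R2)→scored(R2,D3) ✓  (P3,D5,R2)→scored(R2,D5) ✓  (P3,D5,R4)→scored(R4,D5) ✓  (P4,D1,R3)→scored(R3,D1) ✓  (P4,D1,R4)→scored(R4,D1) ✓  (P4,D3,R3)→scored(R3,D3) ✓  (P4,D5,R3)→scored(R3,D5) ✓  (P4,D5,R4)→scored(R4,D5) ✓  (P5,D3,R2)→scored(R2,D3) ✓  (P5,D4,R1)→scored(R1,D4) ✓  (P5,D4,R2)→scored(R2,D4) ✗
Counterexamples (restrictor triples failing the scope): 1.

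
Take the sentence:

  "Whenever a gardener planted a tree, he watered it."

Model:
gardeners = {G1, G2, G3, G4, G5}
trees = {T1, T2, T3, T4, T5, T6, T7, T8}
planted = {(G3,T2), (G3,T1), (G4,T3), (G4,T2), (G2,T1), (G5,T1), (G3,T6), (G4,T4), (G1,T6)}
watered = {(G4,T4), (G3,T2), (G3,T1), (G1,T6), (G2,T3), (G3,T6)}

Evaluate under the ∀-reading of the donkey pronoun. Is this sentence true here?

False

"it" takes "a tree" as antecedent — a donkey pronoun bound across the clause boundary.
Strong reading: for every (g,t) with planted(g,t), watered(g,t).
Restrictor pairs: (G1,T6) ✓  (G2,T1) ✗  (G3,T1) ✓  (G3,T2) ✓  (G3,T6) ✓  (G4,T2) ✗  (G4,T3) ✗  (G4,T4) ✓  (G5,T1) ✗
Counterexample: (G2,T1) is in planted but fails the scope.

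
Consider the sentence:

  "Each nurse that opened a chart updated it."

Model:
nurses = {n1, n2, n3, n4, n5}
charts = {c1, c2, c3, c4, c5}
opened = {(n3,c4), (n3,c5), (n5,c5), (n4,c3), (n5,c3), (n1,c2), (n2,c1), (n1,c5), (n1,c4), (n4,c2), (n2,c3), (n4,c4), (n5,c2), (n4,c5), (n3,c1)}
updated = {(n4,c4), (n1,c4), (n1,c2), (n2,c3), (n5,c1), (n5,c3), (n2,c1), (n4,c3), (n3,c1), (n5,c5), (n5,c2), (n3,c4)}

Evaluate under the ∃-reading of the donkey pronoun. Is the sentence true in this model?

"it" takes "a chart" as antecedent — a donkey pronoun bound across the clause boundary.
Weak reading: every nurse n with some opened-chart has at least one opened-chart c such that updated(n,c).
Per nurse: n1:✓  n2:✓  n3:✓  n4:✓  n5:✓
Every nurse in the restrictor has a witness.

True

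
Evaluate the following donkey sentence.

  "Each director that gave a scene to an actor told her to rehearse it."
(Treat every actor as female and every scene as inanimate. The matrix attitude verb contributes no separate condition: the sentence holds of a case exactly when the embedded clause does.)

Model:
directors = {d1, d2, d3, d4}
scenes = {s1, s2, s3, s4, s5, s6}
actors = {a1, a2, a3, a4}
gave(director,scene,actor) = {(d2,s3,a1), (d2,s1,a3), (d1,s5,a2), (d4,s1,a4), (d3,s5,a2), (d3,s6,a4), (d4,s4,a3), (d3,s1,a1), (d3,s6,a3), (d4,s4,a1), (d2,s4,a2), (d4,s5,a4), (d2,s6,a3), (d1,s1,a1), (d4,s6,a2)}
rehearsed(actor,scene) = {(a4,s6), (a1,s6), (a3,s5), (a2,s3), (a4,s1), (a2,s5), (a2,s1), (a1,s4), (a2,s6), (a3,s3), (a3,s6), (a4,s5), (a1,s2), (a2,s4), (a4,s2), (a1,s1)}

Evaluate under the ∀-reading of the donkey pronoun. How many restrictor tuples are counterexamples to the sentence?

3

"her" takes "an actor" as antecedent and "it" takes "a scene"; both are donkey pronouns co-varying with the restrictor.
Strong reading: for every (d,s,a) with gave(d,s,a), rehearsed(a,s).
Restrictor triples: (d1,s1,a1)→rehearsed(a1,s1) ✓  (d1,s5,a2)→rehearsed(a2,s5) ✓  (d2,s1,a3)→rehearsed(a3,s1) ✗  (d2,s3,a1)→rehearsed(a1,s3) ✗  (d2,s4,a2)→rehearsed(a2,s4) ✓  (d2,s6,a3)→rehearsed(a3,s6) ✓  (d3,s1,a1)→rehearsed(a1,s1) ✓  (d3,s5,a2)→rehearsed(a2,s5) ✓  (d3,s6,a3)→rehearsed(a3,s6) ✓  (d3,s6,a4)→rehearsed(a4,s6) ✓  (d4,s1,a4)→rehearsed(a4,s1) ✓  (d4,s4,a1)→rehearsed(a1,s4) ✓  (d4,s4,a3)→rehearsed(a3,s4) ✗  (d4,s5,a4)→rehearsed(a4,s5) ✓  (d4,s6,a2)→rehearsed(a2,s6) ✓
Counterexamples (restrictor triples failing the scope): 3.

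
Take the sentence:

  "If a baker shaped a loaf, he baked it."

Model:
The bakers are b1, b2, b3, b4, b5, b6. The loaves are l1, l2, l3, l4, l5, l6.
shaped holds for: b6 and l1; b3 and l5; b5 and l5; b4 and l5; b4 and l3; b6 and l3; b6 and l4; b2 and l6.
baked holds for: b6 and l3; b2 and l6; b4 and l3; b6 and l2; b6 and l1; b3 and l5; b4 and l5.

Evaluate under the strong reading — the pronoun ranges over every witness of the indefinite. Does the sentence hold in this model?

"it" takes "a loaf" as antecedent — a donkey pronoun bound across the clause boundary.
Strong reading: for every (b,l) with shaped(b,l), baked(b,l).
Restrictor pairs: (b2,l6) ✓  (b3,l5) ✓  (b4,l3) ✓  (b4,l5) ✓  (b5,l5) ✗  (b6,l1) ✓  (b6,l3) ✓  (b6,l4) ✗
Counterexample: (b5,l5) is in shaped but fails the scope.

False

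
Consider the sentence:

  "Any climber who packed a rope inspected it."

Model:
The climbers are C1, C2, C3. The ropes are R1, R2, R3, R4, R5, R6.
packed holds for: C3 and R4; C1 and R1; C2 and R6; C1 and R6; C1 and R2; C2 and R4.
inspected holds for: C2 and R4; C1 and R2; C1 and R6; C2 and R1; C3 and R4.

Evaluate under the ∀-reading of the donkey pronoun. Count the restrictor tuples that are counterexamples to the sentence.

"it" takes "a rope" as antecedent — a donkey pronoun bound across the clause boundary.
Strong reading: for every (c,r) with packed(c,r), inspected(c,r).
Restrictor pairs: (C1,R1) ✗  (C1,R2) ✓  (C1,R6) ✓  (C2,R4) ✓  (C2,R6) ✗  (C3,R4) ✓
Counterexamples (restrictor pairs failing the scope): 2.

2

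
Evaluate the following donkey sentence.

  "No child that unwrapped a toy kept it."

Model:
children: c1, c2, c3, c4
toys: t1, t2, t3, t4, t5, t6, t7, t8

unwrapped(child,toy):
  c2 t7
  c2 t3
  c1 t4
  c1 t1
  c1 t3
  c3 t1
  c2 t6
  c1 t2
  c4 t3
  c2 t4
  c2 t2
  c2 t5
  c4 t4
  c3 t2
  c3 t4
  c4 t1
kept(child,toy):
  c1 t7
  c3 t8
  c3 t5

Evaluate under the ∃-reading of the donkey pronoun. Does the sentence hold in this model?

"it" takes "a toy" as antecedent — a donkey pronoun bound across the clause boundary.
Truth condition: for no (c,t) with unwrapped(c,t) does kept(c,t) hold.
Restrictor pairs — does the scope hold? (c1,t1):fails  (c1,t2):fails  (c1,t3):fails  (c1,t4):fails  (c2,t2):fails  (c2,t3):fails  (c2,t4):fails  (c2,t5):fails  (c2,t6):fails  (c2,t7):fails  (c3,t1):fails  (c3,t2):fails  (c3,t4):fails  (c4,t1):fails  (c4,t3):fails  (c4,t4):fails
Scope holds for no restrictor pair, so the sentence is true.

True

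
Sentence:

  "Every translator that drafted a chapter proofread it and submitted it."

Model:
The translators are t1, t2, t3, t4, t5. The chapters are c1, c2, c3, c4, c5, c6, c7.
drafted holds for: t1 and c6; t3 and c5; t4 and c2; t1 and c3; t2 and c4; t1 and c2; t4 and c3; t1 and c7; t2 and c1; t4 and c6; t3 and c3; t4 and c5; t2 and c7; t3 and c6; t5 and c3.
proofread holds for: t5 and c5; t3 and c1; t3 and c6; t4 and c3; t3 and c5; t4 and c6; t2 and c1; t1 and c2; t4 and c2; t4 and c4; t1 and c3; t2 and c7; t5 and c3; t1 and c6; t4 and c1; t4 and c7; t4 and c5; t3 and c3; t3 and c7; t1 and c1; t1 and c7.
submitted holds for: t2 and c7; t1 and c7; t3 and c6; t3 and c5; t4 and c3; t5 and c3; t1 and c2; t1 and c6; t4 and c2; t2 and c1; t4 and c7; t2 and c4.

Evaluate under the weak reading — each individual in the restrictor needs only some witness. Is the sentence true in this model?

"it" takes "a chapter" as antecedent — a donkey pronoun bound across the clause boundary.
Weak reading: every translator t with some drafted-chapter has at least one drafted-chapter c such that proofread(t,c) ∧ submitted(t,c).
Per translator: t1:✓  t2:✓  t3:✓  t4:✓  t5:✓
Every translator in the restrictor has a witness.

True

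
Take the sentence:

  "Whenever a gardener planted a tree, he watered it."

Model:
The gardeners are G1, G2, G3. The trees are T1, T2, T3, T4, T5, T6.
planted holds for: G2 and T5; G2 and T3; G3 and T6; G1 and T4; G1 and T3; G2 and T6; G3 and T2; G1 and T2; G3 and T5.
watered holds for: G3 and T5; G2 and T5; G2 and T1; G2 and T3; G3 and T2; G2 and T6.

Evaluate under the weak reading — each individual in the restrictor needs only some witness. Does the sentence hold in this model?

False

"it" takes "a tree" as antecedent — a donkey pronoun bound across the clause boundary.
Weak reading: every gardener g with some planted-tree has at least one planted-tree t such that watered(g,t).
Per gardener: G1:✗  G2:✓  G3:✓
G1 has no witness among its planted-trees.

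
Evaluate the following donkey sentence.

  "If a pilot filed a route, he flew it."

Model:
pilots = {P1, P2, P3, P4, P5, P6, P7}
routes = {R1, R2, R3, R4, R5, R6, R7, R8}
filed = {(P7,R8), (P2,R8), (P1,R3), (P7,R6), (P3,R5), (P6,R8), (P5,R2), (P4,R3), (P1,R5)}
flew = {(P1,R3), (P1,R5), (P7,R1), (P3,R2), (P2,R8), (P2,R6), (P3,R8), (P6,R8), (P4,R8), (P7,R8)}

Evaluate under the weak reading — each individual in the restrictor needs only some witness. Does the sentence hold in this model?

False

"it" takes "a route" as antecedent — a donkey pronoun bound across the clause boundary.
Weak reading: every pilot p with some filed-route has at least one filed-route r such that flew(p,r).
Per pilot: P1:✓  P2:✓  P3:✗  P4:✗  P5:✗  P6:✓  P7:✓
P3 has no witness among its filed-routes.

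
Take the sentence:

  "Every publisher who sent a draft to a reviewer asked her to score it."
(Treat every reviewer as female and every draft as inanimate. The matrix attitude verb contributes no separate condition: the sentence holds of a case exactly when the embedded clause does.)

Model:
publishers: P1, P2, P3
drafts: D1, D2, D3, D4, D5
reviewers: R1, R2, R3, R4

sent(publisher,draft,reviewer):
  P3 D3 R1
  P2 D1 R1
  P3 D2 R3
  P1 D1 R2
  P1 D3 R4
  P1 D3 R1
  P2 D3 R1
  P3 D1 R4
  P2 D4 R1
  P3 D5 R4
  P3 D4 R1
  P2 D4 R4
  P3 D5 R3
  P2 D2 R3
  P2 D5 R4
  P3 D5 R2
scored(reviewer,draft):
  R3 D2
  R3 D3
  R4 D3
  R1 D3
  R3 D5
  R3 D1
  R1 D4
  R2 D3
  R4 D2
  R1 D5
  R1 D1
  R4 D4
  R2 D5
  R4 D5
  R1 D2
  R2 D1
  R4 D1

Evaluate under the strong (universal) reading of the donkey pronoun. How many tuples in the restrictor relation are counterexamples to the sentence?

0

"her" takes "a reviewer" as antecedent and "it" takes "a draft"; both are donkey pronouns co-varying with the restrictor.
Strong reading: for every (p,d,r) with sent(p,d,r), scored(r,d).
Restrictor triples: (P1,D1,R2)→scored(R2,D1) ✓  (P1,D3,R1)→scored(R1,D3) ✓  (P1,D3,R4)→scored(R4,D3) ✓  (P2,D1,R1)→scored(R1,D1) ✓  (P2,D2,R3)→scored(R3,D2) ✓  (P2,D3,R1)→scored(R1,D3) ✓  (P2,D4,R1)→scored(R1,D4) ✓  (P2,D4,R4)→scored(R4,D4) ✓  (P2,D5,R4)→scored(R4,D5) ✓  (P3,D1,R4)→scored(R4,D1) ✓  (P3,D2,R3)→scored(R3,D2) ✓  (P3,D3,R1)→scored(R1,D3) ✓  (P3,D4,R1)→scored(R1,D4) ✓  (P3,D5,R2)→scored(R2,D5) ✓  (P3,D5,R3)→scored(R3,D5) ✓  (P3,D5,R4)→scored(R4,D5) ✓
Counterexamples (restrictor triples failing the scope): 0.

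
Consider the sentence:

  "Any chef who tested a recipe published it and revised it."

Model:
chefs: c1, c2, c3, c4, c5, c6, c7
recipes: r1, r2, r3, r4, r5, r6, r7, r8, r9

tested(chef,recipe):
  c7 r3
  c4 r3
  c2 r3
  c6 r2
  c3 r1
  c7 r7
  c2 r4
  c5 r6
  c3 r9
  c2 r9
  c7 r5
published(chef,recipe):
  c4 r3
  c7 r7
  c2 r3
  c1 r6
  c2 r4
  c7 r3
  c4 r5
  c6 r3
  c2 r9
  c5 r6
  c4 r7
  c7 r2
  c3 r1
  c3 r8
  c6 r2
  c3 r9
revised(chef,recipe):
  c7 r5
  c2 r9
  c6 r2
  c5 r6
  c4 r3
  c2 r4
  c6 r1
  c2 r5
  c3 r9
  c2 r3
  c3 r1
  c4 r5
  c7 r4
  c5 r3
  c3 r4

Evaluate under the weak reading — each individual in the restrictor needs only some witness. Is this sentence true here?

"it" takes "a recipe" as antecedent — a donkey pronoun bound across the clause boundary.
Weak reading: every chef c with some tested-recipe has at least one tested-recipe r such that published(c,r) ∧ revised(c,r).
Per chef: c2:✓  c3:✓  c4:✓  c5:✓  c6:✓  c7:✗
c7 has no witness among its tested-recipes.

False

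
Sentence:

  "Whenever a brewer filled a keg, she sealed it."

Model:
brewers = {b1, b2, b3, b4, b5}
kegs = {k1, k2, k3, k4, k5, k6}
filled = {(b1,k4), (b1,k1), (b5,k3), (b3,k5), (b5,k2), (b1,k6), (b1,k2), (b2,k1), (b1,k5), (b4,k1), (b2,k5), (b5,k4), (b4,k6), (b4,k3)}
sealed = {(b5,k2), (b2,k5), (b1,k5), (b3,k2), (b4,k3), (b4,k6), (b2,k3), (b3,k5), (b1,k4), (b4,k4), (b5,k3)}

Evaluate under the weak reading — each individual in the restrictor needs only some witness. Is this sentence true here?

"it" takes "a keg" as antecedent — a donkey pronoun bound across the clause boundary.
Weak reading: every brewer b with some filled-keg has at least one filled-keg k such that sealed(b,k).
Per brewer: b1:✓  b2:✓  b3:✓  b4:✓  b5:✓
Every brewer in the restrictor has a witness.

True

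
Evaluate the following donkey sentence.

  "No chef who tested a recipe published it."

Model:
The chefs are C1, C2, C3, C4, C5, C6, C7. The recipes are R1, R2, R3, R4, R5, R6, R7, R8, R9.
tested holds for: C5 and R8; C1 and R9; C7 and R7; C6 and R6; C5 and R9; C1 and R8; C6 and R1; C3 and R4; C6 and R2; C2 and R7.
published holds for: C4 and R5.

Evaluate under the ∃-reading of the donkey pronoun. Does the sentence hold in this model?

"it" takes "a recipe" as antecedent — a donkey pronoun bound across the clause boundary.
Truth condition: for no (c,r) with tested(c,r) does published(c,r) hold.
Restrictor pairs — does the scope hold? (C1,R8):fails  (C1,R9):fails  (C2,R7):fails  (C3,R4):fails  (C5,R8):fails  (C5,R9):fails  (C6,R1):fails  (C6,R2):fails  (C6,R6):fails  (C7,R7):fails
Scope holds for no restrictor pair, so the sentence is true.

True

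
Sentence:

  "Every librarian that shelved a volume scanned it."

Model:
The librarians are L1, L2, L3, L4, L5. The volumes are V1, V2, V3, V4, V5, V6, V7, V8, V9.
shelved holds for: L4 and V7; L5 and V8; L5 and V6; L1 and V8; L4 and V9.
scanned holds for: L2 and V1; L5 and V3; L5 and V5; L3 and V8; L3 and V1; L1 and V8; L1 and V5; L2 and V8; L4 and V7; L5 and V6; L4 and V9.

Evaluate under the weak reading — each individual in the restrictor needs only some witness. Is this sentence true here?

True

"it" takes "a volume" as antecedent — a donkey pronoun bound across the clause boundary.
Weak reading: every librarian l with some shelved-volume has at least one shelved-volume v such that scanned(l,v).
Per librarian: L1:✓  L4:✓  L5:✓
Every librarian in the restrictor has a witness.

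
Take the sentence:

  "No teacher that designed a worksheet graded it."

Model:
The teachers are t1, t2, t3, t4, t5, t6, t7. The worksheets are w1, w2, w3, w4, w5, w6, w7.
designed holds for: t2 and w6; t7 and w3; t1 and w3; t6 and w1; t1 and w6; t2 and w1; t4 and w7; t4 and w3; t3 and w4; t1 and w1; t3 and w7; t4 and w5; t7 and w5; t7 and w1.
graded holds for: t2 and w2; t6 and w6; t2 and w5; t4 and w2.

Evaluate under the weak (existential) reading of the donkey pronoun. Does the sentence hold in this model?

"it" takes "a worksheet" as antecedent — a donkey pronoun bound across the clause boundary.
Truth condition: for no (t,w) with designed(t,w) does graded(t,w) hold.
Restrictor pairs — does the scope hold? (t1,w1):fails  (t1,w3):fails  (t1,w6):fails  (t2,w1):fails  (t2,w6):fails  (t3,w4):fails  (t3,w7):fails  (t4,w3):fails  (t4,w5):fails  (t4,w7):fails  (t6,w1):fails  (t7,w1):fails  (t7,w3):fails  (t7,w5):fails
Scope holds for no restrictor pair, so the sentence is true.

True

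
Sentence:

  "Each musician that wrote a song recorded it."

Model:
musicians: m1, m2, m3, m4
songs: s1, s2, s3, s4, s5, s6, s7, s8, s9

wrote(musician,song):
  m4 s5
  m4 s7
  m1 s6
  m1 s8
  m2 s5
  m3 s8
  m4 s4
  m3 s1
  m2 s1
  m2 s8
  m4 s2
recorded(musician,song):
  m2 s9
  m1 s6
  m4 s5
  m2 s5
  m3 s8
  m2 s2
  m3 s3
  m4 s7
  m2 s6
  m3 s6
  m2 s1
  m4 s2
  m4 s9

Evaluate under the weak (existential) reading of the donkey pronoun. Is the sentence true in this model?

True

"it" takes "a song" as antecedent — a donkey pronoun bound across the clause boundary.
Weak reading: every musician m with some wrote-song has at least one wrote-song s such that recorded(m,s).
Per musician: m1:✓  m2:✓  m3:✓  m4:✓
Every musician in the restrictor has a witness.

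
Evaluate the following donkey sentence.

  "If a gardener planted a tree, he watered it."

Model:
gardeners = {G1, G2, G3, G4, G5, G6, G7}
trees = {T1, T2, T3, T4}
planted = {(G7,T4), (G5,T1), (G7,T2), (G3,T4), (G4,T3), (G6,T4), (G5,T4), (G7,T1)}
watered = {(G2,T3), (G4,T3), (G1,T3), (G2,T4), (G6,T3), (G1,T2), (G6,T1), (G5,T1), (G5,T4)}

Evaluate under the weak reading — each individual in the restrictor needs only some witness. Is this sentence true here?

"it" takes "a tree" as antecedent — a donkey pronoun bound across the clause boundary.
Weak reading: every gardener g with some planted-tree has at least one planted-tree t such that watered(g,t).
Per gardener: G3:✗  G4:✓  G5:✓  G6:✗  G7:✗
G3 has no witness among its planted-trees.

False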